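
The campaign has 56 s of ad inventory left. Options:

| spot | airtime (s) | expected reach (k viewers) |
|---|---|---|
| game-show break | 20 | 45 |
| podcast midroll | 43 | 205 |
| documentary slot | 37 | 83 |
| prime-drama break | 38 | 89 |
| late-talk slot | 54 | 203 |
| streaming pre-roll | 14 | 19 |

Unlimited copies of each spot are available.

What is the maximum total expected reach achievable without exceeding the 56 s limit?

205

Ranking by ratio (expected reach/s): podcast midroll 4.77, late-talk slot 3.76, prime-drama break 2.34, game-show break 2.25.
Taking podcast midroll: 43 s used, 205 in expected reach.
The spare 13 s is too small for any remaining spot, and no exchange beats 205.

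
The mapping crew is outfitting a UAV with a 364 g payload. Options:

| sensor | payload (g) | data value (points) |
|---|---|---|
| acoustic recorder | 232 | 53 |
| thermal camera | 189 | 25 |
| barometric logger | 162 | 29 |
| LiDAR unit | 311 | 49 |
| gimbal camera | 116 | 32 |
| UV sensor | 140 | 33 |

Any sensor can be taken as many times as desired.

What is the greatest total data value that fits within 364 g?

96

3×gimbal camera uses 348 of the 364 g and totals 96.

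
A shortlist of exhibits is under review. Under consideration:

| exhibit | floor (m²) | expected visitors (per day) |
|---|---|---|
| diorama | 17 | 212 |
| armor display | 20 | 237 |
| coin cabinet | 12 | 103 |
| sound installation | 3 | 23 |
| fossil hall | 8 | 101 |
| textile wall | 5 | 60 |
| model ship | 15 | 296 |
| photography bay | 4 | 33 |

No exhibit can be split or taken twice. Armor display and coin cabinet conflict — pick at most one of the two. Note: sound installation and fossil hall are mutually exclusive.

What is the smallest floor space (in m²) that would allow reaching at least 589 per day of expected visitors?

40

Need the lightest bundle worth ≥ 589.
diorama + fossil hall + model ship: 609 expected visitors at 40 m².
Any bundle with less than 40 m² falls short of 589.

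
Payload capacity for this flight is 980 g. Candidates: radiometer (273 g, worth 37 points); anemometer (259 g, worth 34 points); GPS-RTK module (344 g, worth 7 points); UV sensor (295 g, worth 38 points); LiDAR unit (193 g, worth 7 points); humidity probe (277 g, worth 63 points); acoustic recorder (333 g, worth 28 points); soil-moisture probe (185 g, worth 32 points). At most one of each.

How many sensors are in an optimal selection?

4

The maximum data value within 980 g is 140.
UV sensor + LiDAR unit + humidity probe + soil-moisture probe hits 140 at 950 g.
All optima have 4 sensors.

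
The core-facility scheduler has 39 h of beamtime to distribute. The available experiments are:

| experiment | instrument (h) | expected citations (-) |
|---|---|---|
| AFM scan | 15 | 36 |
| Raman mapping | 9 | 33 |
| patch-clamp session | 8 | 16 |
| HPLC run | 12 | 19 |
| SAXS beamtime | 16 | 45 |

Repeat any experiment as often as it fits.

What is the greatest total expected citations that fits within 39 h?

132

Taking 4×Raman mapping: 36 h used, 132 in expected citations.
Nothing else within 39 h beats 132.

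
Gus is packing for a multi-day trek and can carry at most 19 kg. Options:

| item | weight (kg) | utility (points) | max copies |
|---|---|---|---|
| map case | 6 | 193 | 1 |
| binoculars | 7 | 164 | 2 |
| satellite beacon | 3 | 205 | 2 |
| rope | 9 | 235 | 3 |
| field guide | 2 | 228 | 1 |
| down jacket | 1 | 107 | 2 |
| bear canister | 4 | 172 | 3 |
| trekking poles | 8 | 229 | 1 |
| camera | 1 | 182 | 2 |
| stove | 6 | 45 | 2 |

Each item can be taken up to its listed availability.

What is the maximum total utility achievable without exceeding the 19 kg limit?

1453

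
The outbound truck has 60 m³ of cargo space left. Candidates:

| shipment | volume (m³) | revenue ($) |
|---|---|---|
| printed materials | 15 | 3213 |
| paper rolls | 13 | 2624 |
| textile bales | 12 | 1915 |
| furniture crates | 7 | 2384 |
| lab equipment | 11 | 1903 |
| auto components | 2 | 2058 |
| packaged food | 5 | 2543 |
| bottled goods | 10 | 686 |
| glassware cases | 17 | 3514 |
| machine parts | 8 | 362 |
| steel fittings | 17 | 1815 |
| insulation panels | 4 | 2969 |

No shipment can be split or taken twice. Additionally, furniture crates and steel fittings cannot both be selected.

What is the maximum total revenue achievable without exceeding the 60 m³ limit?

A density-first pass picks printed materials + furniture crates + auto components + packaged food + bottled goods + glassware cases + insulation panels — 17367 at 60 m³.
Dropping printed materials and bottled goods frees 25 m³; slotting in paper rolls + textile bales (25 m³) lifts the total to 18007 at 60 m³.

18007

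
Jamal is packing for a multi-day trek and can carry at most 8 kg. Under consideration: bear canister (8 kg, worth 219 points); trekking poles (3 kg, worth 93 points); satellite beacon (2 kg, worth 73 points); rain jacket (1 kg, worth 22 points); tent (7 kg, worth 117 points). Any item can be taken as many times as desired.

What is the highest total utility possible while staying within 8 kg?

The ratio ordering already packs tightly: 4×satellite beacon, 8 kg, 292.
Nothing else within 8 kg beats 292.

292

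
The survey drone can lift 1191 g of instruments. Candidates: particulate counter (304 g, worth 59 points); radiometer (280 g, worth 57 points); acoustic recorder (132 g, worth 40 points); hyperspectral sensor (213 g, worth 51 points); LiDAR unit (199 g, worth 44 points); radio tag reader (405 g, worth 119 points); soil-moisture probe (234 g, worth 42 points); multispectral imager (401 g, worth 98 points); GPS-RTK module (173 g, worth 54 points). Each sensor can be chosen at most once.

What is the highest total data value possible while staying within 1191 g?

315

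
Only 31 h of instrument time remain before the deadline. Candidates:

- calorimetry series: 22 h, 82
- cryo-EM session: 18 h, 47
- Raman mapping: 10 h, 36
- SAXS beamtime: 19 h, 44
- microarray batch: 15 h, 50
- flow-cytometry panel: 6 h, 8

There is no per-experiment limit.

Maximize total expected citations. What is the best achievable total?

108

A density-first pass picks calorimetry series + flow-cytometry panel — 90 at 28 h.
The 28 h tied up in calorimetry series and flow-cytometry panel is better spent on 3×Raman mapping — total rises to 108 (30 h).
That's the maximum — no swap from here does better than 108.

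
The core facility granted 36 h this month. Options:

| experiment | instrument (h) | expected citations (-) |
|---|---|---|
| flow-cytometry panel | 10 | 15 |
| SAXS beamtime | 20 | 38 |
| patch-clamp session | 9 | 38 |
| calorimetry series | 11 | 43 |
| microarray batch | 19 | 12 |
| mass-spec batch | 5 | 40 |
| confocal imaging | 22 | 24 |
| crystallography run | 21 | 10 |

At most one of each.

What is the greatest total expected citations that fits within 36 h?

Density check — mass-spec batch 8.00, patch-clamp session 4.22, calorimetry series 3.91 are the best per h.
Taking flow-cytometry panel + patch-clamp session + calorimetry series + mass-spec batch: 35 h used, 136 in expected citations.
An exhaustive check of the 256 subsets confirms 136.

136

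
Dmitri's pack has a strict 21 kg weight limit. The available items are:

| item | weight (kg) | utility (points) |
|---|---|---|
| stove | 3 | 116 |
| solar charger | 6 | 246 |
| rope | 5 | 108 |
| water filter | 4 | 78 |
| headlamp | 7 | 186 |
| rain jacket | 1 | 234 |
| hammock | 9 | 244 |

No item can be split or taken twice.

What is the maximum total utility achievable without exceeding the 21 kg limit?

860

Filling by ratio: stove + solar charger + rain jacket + hammock for 840, with 2 kg left unused.
Dropping hammock frees 9 kg; slotting in water filter + headlamp (11 kg) lifts the total to 860 at 21 kg.
Next best is stove + solar charger + rain jacket + hammock at 840 (19 kg) — short by 20.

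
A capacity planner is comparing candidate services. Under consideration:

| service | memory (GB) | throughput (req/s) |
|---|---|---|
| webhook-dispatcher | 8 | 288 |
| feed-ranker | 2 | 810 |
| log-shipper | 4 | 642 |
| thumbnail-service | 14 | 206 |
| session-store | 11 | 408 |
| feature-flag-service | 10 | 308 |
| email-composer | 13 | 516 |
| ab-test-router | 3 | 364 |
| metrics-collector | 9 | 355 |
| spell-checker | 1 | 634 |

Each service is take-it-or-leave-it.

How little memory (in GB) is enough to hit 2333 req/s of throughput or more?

Minimise GB subject to total throughput ≥ 2333.
Taking feed-ranker + log-shipper + ab-test-router + spell-checker gives 2450 (≥ 2333) for 10 GB.
Any bundle with less than 10 GB falls short of 2333.

10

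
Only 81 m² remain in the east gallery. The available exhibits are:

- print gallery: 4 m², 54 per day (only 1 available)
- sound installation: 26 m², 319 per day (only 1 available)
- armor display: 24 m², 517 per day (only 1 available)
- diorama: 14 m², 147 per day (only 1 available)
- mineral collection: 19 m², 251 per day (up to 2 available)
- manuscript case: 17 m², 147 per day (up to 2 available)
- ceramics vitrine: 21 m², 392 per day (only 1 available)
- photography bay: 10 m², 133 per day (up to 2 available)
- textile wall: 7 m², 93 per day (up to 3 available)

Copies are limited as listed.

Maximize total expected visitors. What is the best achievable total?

1386

The ratio heuristic lands on print gallery + armor display + ceramics vitrine + 2×photography bay + textile wall (1322) but leaves 5 m² idle.
The 14 m² tied up in print gallery and photography bay is better spent on mineral collection — total rises to 1386 (81 m²).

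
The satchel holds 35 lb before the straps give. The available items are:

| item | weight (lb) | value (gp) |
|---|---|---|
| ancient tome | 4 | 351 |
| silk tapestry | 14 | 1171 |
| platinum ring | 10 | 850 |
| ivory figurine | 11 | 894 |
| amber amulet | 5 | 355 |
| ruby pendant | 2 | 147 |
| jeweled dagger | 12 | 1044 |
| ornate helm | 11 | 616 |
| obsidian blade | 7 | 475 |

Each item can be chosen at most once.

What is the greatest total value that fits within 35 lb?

2935

Greedy by ratio would take ancient tome + platinum ring + amber amulet + ruby pendant + jeweled dagger: 33 lb used, total 2747.
The 9 lb tied up in ancient tome and amber amulet is better spent on ivory figurine — total rises to 2935 (35 lb).
The closest alternative, ancient tome + silk tapestry + amber amulet + jeweled dagger, reaches only 2921.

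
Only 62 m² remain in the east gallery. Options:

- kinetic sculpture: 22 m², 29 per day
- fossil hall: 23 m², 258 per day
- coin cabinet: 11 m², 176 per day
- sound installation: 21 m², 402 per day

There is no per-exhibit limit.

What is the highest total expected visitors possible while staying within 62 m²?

980

Coin cabinet + 2×sound installation uses 53 of the 62 m² and totals 980.
The spare 9 m² is too small for any remaining exhibit, and no exchange beats 980.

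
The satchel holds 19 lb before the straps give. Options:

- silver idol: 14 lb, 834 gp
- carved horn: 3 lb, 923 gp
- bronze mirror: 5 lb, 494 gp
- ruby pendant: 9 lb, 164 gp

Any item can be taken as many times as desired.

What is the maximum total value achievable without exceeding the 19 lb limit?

Taking 6×carved horn: 18 lb used, 5538 in value.

5538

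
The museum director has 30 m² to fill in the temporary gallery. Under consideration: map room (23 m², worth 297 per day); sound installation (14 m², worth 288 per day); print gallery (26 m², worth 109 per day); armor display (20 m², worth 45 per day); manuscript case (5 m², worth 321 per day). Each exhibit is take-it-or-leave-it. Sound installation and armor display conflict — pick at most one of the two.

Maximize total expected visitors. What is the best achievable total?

618

Filling by ratio: sound installation + manuscript case for 609, with 11 m² left unused.
The 14 m² tied up in sound installation is better spent on map room — total rises to 618 (28 m²).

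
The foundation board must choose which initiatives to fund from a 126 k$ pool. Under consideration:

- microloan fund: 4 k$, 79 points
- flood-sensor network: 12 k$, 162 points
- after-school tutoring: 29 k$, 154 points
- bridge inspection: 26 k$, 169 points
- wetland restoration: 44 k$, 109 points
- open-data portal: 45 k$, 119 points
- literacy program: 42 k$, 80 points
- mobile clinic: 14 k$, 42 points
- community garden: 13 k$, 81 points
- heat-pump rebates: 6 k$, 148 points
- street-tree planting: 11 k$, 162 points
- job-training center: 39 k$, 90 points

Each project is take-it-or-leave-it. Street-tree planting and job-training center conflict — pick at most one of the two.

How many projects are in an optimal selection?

8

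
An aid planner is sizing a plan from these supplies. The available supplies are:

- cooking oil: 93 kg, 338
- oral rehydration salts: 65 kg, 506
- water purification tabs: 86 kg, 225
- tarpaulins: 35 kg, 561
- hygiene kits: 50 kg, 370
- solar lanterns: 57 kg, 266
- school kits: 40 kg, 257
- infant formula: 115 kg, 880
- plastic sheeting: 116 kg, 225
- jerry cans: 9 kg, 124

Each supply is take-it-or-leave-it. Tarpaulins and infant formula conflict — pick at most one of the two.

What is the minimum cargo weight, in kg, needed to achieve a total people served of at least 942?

84

Need the lightest bundle worth ≥ 942.
tarpaulins + school kits + jerry cans: 942 people served at 84 kg.
Any bundle with less than 84 kg falls short of 942.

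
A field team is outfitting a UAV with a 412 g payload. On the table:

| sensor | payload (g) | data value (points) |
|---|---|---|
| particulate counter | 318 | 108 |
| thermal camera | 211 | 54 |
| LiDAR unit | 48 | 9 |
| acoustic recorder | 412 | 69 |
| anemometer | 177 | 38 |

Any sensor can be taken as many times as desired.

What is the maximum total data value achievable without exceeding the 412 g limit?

117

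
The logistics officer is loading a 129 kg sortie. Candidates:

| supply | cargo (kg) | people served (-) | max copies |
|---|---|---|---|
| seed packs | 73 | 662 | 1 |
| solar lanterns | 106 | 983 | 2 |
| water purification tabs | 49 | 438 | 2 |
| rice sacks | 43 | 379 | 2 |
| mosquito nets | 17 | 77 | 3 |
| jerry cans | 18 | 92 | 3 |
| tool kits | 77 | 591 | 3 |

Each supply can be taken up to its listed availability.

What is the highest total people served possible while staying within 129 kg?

1100

Ranking by ratio (people served/kg): solar lanterns 9.27, seed packs 9.07, water purification tabs 8.94.
Taking the top-ratio supplies first gives solar lanterns + jerry cans for 1075 (124 kg).
Dropping solar lanterns and jerry cans frees 124 kg; slotting in seed packs + water purification tabs (122 kg) lifts the total to 1100 at 122 kg.
Nothing else within 129 kg beats 1100.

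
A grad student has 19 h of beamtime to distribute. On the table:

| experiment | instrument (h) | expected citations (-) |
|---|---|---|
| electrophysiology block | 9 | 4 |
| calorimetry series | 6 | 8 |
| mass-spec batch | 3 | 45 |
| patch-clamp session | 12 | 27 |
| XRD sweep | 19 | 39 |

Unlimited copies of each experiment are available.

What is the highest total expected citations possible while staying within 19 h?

270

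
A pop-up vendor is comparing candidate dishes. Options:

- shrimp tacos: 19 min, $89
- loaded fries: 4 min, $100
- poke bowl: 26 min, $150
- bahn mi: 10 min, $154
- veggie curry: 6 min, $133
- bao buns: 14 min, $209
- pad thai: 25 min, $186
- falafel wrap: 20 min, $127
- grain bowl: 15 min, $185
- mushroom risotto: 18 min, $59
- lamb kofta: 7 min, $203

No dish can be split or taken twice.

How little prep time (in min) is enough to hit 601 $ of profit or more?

31

Minimise min subject to total profit ≥ 601.
Taking loaded fries + veggie curry + bao buns + lamb kofta gives 645 (≥ 601) for 31 min.
Any bundle with less than 31 min falls short of 601.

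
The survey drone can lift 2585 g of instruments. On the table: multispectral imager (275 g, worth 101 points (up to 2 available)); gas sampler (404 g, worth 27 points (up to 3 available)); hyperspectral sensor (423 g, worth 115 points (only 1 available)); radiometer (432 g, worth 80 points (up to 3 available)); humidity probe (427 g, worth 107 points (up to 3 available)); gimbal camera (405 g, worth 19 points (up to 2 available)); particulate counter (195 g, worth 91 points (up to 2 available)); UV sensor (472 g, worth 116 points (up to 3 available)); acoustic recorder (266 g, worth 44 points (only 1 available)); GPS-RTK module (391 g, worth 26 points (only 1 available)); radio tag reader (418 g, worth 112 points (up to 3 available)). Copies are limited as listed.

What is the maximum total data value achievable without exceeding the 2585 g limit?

Greedy by ratio would take 2×multispectral imager + hyperspectral sensor + 2×particulate counter + acoustic recorder + 2×radio tag reader: 2465 g used, total 767.
Dropping 2×radio tag reader frees 836 g; slotting in 2×UV sensor (944 g) lifts the total to 775 at 2573 g.
Nothing else within 2585 g beats 775.

775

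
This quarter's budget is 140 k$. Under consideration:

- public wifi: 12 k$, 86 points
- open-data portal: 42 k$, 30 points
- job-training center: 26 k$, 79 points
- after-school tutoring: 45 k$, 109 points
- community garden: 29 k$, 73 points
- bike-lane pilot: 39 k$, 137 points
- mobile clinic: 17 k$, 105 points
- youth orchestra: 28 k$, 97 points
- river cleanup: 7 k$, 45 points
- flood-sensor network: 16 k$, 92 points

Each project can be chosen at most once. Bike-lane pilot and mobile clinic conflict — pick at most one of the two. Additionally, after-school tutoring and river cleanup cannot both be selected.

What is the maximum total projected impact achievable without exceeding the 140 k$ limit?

577

By projected impact per k$: public wifi 7.17, river cleanup 6.43, mobile clinic 6.18 lead.
Taking public wifi + job-training center + community garden + mobile clinic + youth orchestra + river cleanup + flood-sensor network: 135 k$ used, 577 in projected impact.
No other feasible combination exceeds 577.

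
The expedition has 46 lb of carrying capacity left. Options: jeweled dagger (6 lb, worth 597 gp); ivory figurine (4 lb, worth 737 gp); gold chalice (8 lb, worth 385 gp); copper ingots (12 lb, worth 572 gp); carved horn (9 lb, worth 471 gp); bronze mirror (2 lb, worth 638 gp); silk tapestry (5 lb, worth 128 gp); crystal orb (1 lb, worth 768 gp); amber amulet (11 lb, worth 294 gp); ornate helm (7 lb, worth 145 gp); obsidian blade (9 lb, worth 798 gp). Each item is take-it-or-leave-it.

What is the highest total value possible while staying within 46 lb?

4581

By value per lb: crystal orb 768.00, bronze mirror 319.00, ivory figurine 184.25, jeweled dagger 99.50 lead.
Taking the top-ratio items first gives jeweled dagger + ivory figurine + gold chalice + carved horn + bronze mirror + silk tapestry + crystal orb + obsidian blade for 4522 (44 lb).
Dropping gold chalice and silk tapestry frees 13 lb; slotting in copper ingots (12 lb) lifts the total to 4581 at 43 lb.
The closest alternative, jeweled dagger + ivory figurine + gold chalice + carved horn + bronze mirror + crystal orb + ornate helm + obsidian blade, reaches only 4539.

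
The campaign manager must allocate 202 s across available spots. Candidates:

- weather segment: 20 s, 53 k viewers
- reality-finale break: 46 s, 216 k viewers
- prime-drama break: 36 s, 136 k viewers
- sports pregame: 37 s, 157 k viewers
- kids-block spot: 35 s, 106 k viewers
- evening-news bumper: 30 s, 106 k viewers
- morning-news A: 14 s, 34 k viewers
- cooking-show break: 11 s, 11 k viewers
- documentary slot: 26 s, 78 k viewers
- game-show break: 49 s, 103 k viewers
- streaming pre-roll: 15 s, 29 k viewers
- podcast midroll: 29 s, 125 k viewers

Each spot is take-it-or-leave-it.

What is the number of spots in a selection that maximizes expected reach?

Optimal total is 793.
One optimal bundle: weather segment + reality-finale break + prime-drama break + sports pregame + evening-news bumper + podcast midroll (198 s).
Any selection reaching 793 contains exactly 6 spots.

6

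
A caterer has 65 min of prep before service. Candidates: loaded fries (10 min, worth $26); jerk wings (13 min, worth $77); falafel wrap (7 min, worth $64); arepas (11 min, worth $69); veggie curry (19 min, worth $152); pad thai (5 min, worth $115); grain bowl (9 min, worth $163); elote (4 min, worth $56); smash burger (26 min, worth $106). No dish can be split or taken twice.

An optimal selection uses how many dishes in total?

Best achievable profit is 645.
For example loaded fries + falafel wrap + arepas + veggie curry + pad thai + grain bowl + elote achieves it, using 65 min.
Any selection reaching 645 contains exactly 7 dishes.

7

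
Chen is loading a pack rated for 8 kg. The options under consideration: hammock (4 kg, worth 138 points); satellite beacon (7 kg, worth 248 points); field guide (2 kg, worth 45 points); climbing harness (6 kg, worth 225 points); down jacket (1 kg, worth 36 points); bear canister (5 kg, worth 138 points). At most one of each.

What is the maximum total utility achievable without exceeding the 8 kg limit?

Density check — climbing harness 37.50, down jacket 36.00, satellite beacon 35.43, hammock 34.50 are the best per kg.
Filling by ratio: climbing harness + down jacket for 261, with 1 kg left unused.
Replace climbing harness with satellite beacon: the trade gains 23 net, giving 284 at 8 kg.

284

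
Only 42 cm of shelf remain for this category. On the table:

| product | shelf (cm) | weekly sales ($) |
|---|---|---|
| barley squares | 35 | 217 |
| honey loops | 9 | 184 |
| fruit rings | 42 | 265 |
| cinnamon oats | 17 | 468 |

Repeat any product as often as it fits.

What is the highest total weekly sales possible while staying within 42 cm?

2×cinnamon oats uses 34 of the 42 cm and totals 936.

936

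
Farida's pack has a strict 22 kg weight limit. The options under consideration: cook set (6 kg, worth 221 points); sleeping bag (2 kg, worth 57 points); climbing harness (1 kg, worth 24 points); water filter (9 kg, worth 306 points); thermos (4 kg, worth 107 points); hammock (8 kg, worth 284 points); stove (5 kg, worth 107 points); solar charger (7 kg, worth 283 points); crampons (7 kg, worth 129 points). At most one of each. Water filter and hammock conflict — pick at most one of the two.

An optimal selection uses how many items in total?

The maximum utility within 22 kg is 812.
cook set + climbing harness + hammock + solar charger hits 812 at 22 kg.
All optima have 4 items.

4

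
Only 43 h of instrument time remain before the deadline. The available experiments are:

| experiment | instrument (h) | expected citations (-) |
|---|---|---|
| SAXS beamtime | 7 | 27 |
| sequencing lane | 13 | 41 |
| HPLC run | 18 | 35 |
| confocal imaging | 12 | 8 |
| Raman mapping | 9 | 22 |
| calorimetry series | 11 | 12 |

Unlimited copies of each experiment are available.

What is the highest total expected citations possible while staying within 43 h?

162

The ratio ordering already packs tightly: 6×SAXS beamtime, 42 h, 162.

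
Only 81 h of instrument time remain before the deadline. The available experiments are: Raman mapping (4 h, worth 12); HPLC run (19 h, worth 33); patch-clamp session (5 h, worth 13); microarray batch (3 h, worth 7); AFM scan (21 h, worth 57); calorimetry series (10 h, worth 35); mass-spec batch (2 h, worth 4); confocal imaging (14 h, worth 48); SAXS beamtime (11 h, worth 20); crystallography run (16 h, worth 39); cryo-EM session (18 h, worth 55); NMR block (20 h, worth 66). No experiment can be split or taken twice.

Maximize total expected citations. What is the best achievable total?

250

Filling by ratio: Raman mapping + patch-clamp session + microarray batch + calorimetry series + mass-spec batch + confocal imaging + cryo-EM session + NMR block for 240, with 5 h left unused.
The 11 h tied up in Raman mapping and patch-clamp session and mass-spec batch is better spent on crystallography run — total rises to 250 (81 h).
No other feasible combination exceeds 250.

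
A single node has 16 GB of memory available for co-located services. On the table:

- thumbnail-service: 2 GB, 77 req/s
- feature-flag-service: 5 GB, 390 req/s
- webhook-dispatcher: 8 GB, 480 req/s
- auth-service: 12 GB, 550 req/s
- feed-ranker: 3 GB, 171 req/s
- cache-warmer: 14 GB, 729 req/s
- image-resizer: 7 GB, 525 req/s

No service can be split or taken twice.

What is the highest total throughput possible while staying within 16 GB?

Taking feature-flag-service + feed-ranker + image-resizer: 15 GB used, 1086 in throughput.

1086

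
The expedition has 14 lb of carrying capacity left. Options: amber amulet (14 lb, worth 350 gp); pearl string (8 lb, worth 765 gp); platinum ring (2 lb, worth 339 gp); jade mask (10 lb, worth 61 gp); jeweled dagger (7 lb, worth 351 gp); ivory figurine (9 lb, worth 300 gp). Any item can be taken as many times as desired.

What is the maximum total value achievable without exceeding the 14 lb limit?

Ranking by ratio (value/lb): platinum ring 169.50, pearl string 95.62, jeweled dagger 50.14, ivory figurine 33.33.
Taking 7×platinum ring: 14 lb used, 2373 in value.
Every other selection either busts 14 lb or fails to beat 2373.

2373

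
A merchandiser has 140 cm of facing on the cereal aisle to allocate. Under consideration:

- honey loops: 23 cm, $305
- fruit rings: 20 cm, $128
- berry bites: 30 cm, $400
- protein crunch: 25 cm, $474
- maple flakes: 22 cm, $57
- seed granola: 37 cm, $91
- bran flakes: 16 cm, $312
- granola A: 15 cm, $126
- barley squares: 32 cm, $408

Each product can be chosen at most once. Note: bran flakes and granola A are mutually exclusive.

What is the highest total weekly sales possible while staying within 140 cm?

1899

By weekly sales per cm: bran flakes 19.50, protein crunch 18.96, berry bites 13.33, honey loops 13.26 lead.
Taking honey loops + berry bites + protein crunch + bran flakes + barley squares: 126 cm used, 1899 in weekly sales.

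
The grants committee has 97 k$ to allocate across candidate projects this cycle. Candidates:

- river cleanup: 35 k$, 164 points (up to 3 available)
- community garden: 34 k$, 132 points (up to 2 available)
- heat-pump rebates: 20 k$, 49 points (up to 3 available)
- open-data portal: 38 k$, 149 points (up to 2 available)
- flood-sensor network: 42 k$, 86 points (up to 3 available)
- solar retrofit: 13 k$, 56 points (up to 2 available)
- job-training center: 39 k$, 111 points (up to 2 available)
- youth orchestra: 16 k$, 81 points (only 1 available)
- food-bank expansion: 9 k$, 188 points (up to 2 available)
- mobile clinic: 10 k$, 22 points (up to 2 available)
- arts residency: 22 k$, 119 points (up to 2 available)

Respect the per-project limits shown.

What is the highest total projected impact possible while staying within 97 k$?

Taking the top-ratio projects first gives solar retrofit + youth orchestra + 2×food-bank expansion + 2×arts residency for 751 (91 k$).
The 29 k$ tied up in solar retrofit and youth orchestra is better spent on river cleanup — total rises to 778 (97 k$).
Nothing else within 97 k$ beats 778.

778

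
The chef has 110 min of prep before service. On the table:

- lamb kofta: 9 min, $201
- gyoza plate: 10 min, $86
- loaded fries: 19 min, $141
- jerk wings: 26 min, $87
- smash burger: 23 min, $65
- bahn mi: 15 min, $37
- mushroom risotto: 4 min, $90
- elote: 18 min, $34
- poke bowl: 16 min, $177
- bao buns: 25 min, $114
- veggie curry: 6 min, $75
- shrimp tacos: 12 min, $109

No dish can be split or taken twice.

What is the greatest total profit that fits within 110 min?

993

Lamb kofta + gyoza plate + loaded fries + mushroom risotto + poke bowl + bao buns + veggie curry + shrimp tacos uses 101 of the 110 min and totals 993.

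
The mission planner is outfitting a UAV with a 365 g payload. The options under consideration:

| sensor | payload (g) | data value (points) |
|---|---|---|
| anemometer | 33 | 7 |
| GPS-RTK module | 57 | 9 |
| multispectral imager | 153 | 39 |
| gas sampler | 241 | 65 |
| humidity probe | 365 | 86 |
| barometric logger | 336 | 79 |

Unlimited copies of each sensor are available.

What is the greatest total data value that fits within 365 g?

88

By data value per g: gas sampler 0.27, multispectral imager 0.25, humidity probe 0.24, barometric logger 0.24 lead.
A density-first pass picks 3×anemometer + gas sampler — 86 at 340 g.
Replace anemometer with GPS-RTK module: the trade gains 2 net, giving 88 at 364 g.
No other feasible combination exceeds 88.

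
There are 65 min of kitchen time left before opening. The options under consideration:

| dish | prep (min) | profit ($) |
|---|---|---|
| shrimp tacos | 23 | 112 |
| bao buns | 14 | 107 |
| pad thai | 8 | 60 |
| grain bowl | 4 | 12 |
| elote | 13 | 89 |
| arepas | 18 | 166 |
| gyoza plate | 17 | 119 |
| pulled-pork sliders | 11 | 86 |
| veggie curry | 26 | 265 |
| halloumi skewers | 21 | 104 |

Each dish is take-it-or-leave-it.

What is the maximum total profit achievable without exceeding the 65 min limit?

By profit per min: veggie curry 10.19, arepas 9.22, pulled-pork sliders 7.82 lead.
Taking the top-ratio dishes first gives pad thai + arepas + pulled-pork sliders + veggie curry for 577 (63 min).
The 11 min tied up in pulled-pork sliders is better spent on elote — total rises to 580 (65 min).
Every other selection either busts 65 min or fails to beat 580.

580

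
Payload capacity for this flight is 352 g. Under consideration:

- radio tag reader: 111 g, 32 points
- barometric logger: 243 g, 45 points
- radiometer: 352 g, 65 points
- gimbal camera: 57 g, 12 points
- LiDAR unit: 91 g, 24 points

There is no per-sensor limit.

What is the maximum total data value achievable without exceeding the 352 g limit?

96

Taking 3×radio tag reader: 333 g used, 96 in data value.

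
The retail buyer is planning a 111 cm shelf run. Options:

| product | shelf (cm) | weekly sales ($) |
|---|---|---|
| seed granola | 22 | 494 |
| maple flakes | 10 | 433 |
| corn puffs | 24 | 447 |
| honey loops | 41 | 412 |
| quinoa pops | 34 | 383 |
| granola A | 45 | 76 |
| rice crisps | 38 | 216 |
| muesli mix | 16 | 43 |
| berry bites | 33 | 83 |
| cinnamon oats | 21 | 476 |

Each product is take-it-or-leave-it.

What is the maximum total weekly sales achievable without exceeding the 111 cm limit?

2233

Best packing: seed granola + maple flakes + corn puffs + quinoa pops + cinnamon oats — 111 cm, 2233 total.
That's the maximum — no swap from here does better than 2233.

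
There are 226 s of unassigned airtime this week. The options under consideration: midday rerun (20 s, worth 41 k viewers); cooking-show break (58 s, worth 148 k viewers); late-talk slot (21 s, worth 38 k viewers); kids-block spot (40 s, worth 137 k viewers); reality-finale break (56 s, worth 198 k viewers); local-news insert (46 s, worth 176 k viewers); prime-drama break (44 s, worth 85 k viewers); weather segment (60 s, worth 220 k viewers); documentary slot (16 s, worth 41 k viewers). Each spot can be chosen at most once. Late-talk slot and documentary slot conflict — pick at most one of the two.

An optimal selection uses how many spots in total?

5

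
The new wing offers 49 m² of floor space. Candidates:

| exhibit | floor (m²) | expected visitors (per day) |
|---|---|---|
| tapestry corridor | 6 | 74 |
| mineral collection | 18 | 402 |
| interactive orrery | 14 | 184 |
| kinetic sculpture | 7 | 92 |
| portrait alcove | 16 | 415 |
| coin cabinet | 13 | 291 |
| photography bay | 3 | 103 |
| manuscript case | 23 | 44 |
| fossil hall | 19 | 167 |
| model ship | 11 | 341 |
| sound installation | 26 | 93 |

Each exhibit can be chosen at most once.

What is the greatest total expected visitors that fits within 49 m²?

1261

Taking the top-ratio exhibits first gives tapestry corridor + portrait alcove + coin cabinet + photography bay + model ship for 1224 (49 m²).
Dropping tapestry corridor and coin cabinet frees 19 m²; slotting in mineral collection (18 m²) lifts the total to 1261 at 48 m².
Runner-up tapestry corridor + portrait alcove + coin cabinet + photography bay + model ship tops out at 1224.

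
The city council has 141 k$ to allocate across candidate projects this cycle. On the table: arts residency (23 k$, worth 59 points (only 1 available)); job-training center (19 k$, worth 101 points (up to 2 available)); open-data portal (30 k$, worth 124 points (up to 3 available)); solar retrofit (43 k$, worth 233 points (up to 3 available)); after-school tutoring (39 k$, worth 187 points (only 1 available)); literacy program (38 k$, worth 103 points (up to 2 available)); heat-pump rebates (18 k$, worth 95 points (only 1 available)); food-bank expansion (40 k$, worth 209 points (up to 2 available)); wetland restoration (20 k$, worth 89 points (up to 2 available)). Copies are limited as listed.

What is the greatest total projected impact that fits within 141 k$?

By projected impact per k$: solar retrofit 5.42, job-training center 5.32, heat-pump rebates 5.28, food-bank expansion 5.22 lead.
A density-first pass picks 3×solar retrofit — 699 at 129 k$.
The 86 k$ tied up in 2×solar retrofit is better spent on heat-pump rebates + 2×food-bank expansion — total rises to 746 (141 k$).
Nothing else within 141 k$ beats 746.

746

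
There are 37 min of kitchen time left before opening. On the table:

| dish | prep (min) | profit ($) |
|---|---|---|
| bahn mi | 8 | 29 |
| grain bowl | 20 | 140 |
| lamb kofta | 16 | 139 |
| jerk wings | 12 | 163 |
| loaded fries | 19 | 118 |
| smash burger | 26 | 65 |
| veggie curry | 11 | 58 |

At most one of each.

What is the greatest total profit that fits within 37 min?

331

By profit per min: jerk wings 13.58, lamb kofta 8.69, grain bowl 7.00 lead.
Taking bahn mi + lamb kofta + jerk wings: 36 min used, 331 in profit.
An exhaustive check of the 128 subsets confirms 331.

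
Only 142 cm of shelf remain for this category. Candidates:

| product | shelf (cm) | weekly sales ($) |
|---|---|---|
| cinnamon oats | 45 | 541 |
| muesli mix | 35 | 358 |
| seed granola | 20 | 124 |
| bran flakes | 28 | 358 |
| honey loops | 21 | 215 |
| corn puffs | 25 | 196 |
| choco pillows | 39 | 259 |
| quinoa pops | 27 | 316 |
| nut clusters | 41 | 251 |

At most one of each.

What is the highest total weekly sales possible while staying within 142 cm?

1573

The ratio heuristic lands on cinnamon oats + seed granola + bran flakes + honey loops + quinoa pops (1554) but leaves 1 cm idle.
Dropping seed granola and honey loops frees 41 cm; slotting in muesli mix (35 cm) lifts the total to 1573 at 135 cm.
An exhaustive check of the 512 subsets confirms 1573.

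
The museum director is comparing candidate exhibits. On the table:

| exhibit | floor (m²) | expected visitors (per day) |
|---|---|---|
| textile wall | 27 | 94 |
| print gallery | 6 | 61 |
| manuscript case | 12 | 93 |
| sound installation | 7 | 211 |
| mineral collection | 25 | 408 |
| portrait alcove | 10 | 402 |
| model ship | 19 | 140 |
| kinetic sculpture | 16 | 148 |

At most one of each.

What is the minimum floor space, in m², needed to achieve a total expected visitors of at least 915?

Minimise m² subject to total expected visitors ≥ 915.
Taking sound installation + mineral collection + portrait alcove gives 1021 (≥ 915) for 42 m².
Below 42 m² the best achievable stays under 915.

42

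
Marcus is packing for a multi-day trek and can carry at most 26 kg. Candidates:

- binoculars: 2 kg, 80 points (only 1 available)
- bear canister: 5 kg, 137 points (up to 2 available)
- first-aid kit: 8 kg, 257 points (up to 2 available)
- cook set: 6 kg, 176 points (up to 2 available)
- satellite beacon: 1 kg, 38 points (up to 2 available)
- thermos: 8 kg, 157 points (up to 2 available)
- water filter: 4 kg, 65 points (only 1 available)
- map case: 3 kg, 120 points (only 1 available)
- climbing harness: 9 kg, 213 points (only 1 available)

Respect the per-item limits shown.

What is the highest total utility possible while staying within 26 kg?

851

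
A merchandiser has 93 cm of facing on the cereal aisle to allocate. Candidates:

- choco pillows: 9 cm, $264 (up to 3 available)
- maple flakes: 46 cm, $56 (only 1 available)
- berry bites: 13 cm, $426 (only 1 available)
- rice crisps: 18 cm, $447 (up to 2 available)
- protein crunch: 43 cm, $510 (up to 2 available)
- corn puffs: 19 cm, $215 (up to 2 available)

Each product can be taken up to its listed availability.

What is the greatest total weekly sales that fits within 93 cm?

2112

Ranking by ratio (weekly sales/cm): berry bites 32.77, choco pillows 29.33, rice crisps 24.83, protein crunch 11.86.
Taking 3×choco pillows + berry bites + 2×rice crisps: 76 cm used, 2112 in weekly sales.
Nothing else within 93 cm beats 2112.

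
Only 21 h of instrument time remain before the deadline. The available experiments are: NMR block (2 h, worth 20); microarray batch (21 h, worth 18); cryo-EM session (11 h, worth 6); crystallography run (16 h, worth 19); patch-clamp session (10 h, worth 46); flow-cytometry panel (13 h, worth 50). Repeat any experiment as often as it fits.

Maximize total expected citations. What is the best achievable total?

200

Best packing: 10×NMR block — 20 h, 200 total.
The spare 1 h is too small for any remaining experiment, and no exchange beats 200.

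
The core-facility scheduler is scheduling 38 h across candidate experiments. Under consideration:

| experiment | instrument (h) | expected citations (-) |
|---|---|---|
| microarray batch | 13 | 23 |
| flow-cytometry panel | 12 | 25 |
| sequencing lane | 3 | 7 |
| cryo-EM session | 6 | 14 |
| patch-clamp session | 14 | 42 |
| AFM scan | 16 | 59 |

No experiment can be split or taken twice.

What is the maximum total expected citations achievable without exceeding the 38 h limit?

115

Filling by ratio: sequencing lane + patch-clamp session + AFM scan for 108, with 5 h left unused.
Replace sequencing lane with cryo-EM session: the trade gains 7 net, giving 115 at 36 h.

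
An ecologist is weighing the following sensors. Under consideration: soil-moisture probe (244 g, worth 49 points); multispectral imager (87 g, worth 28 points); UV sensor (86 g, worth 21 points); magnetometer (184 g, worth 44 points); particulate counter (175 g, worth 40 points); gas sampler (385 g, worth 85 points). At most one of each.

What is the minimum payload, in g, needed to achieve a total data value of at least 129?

532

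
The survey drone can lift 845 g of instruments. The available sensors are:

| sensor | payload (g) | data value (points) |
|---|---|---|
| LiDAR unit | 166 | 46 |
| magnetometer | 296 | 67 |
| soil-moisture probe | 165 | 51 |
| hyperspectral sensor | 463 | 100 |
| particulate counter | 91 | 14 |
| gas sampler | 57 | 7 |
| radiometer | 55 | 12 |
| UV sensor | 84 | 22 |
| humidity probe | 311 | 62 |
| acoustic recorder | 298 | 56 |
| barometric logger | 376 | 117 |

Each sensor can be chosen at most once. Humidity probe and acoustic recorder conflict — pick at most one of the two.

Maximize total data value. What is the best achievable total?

236

The ratio ordering already packs tightly: LiDAR unit + soil-moisture probe + UV sensor + barometric logger, 791 g, 236.
Runner-up magnetometer + soil-moisture probe + barometric logger tops out at 235.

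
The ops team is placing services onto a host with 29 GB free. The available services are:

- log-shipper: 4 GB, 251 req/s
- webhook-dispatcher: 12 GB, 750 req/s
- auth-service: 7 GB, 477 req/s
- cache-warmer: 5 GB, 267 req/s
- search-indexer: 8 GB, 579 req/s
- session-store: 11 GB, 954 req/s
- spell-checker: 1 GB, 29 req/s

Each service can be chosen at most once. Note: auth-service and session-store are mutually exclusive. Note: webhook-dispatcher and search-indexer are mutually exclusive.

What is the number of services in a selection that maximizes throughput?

Optimal total is 2080.
For example log-shipper + cache-warmer + search-indexer + session-store + spell-checker achieves it, using 29 GB.
Every optimal selection uses 5 services.

5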